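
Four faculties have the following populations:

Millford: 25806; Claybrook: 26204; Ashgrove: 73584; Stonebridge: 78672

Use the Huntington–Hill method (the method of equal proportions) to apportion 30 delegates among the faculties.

Millford 4, Claybrook 4, Ashgrove 11, Stonebridge 11

With divisor 6932: modified quotas Millford 3.723, Claybrook 3.780, Ashgrove 10.615, Stonebridge 11.349.
Geometric-mean thresholds: Millford √(3·4)=3.464, Claybrook √(3·4)=3.464, Ashgrove √(10·11)=10.488, Stonebridge √(11·12)=11.489.
Each quota rounded against its threshold gives Millford 4, Claybrook 4, Ashgrove 11, Stonebridge 11 (total 30).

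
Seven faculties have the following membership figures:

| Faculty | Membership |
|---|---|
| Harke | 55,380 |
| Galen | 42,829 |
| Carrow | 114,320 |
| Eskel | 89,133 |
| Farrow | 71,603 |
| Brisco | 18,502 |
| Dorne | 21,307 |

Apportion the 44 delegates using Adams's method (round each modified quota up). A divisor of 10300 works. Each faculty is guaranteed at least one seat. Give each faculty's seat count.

Harke=6, Galen=5, Carrow=12, Eskel=9, Farrow=7, Brisco=2, Dorne=3

With modified divisor 10300: modified quotas Harke 5.377, Galen 4.158, Carrow 11.099, Eskel 8.654, Farrow 6.952, Brisco 1.796, Dorne 2.069.
Rounding up: Harke 6, Galen 5, Carrow 12, Eskel 9, Farrow 7, Brisco 2, Dorne 3 (total 44).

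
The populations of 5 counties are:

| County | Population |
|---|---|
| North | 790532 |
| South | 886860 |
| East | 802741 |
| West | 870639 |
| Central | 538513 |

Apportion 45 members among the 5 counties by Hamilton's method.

North: 9, South: 10, East: 10, West: 10, Central: 6

Standard divisor: 3889285 ÷ 45 ≈ 86428.556.
Standard quotas: North 9.1467, South 10.2612, East 9.2879, West 10.0735, Central 6.2307.
Lower quotas: North 9, South 10, East 9, West 10, Central 6 (sum 44, leaving 1 seat).
Remainders in descending order: East 0.2879, South 0.2612, Central 0.2307, North 0.1467, West 0.0735.
The surplus seat goes to East.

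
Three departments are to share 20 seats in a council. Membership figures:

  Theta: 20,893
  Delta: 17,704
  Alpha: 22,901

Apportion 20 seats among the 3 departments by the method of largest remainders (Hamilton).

The standard divisor is 61498/20 ≈ 3074.9.
Standard quotas: Theta 6.7947, Delta 5.7576, Alpha 7.4477.
Lower quotas: Theta 6, Delta 5, Alpha 7 (sum 18, leaving 2 seats).
Remainders in descending order: Theta 0.7947, Delta 0.7576, Alpha 0.4477.
The surplus seats go to Theta, Delta.

Theta=7, Delta=6, Alpha=7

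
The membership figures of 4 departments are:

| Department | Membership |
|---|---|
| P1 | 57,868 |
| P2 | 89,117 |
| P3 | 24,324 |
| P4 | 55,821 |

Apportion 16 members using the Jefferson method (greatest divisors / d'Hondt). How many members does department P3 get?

1

Standard divisor 227130/16 ≈ 14195.625; standard quotas: P1 4.076, P2 6.278, P3 1.713, P4 3.932.
Rounding down gives 4, 6, 1, 3 = 14 seats, so the divisor must be adjusted.
With modified divisor 12400: modified quotas P1 4.667, P2 7.187, P3 1.962, P4 4.502.
Rounding down: P1 4, P2 7, P3 1, P4 4 (total 16).
P3 receives 1.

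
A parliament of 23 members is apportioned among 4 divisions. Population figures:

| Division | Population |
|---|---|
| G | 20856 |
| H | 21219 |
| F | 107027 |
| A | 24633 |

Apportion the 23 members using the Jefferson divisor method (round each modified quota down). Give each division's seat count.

G: 2; H: 3; F: 15; A: 3

Standard divisor 173735/23 ≈ 7553.696; standard quotas: G 2.761, H 2.809, F 14.169, A 3.261.
Rounding down gives 2, 2, 14, 3 = 21 seats, so the divisor must be adjusted.
With modified divisor 7000: modified quotas G 2.979, H 3.031, F 15.290, A 3.519.
Rounding down: G 2, H 3, F 15, A 3 (total 23).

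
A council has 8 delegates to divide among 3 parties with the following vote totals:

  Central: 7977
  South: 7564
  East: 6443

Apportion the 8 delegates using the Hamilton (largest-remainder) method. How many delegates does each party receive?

Standard divisor: 21984 ÷ 8 = 2748.
Standard quotas: Central 2.9028, South 2.7525, East 2.3446.
Lower quotas: Central 2, South 2, East 2 (sum 6, leaving 2 seats).
Remainders in descending order: Central 0.9028, South 0.7525, East 0.3446.
Largest remainders: Central, South receive the extra seats.

Central 3, South 3, East 2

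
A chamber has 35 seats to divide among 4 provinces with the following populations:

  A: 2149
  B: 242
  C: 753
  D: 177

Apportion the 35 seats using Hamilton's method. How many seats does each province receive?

A 23; B 2; C 8; D 2

The standard divisor is 3321/35 ≈ 94.886.
Standard quotas: A 22.648, B 2.550, C 7.936, D 1.865.
Lower quotas: A 22, B 2, C 7, D 1 (sum 32, leaving 3 seats).
Remainders in descending order: C 0.936, D 0.865, A 0.648, B 0.550.
Largest remainders: C, D, A receive the extra seats.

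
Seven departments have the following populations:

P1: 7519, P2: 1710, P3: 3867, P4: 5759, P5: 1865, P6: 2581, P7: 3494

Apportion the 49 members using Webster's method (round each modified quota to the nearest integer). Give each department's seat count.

Standard divisor 26795/49 ≈ 546.837; standard quotas: P1 13.750, P2 3.127, P3 7.072, P4 10.531, P5 3.411, P6 4.720, P7 6.389.
Rounding to the nearest integer gives P1 14, P2 3, P3 7, P4 11, P5 3, P6 5, P7 6 — total 49, matching the house size, so no adjustment is needed.

P1: 14, P2: 3, P3: 7, P4: 11, P5: 3, P6: 5, P7: 6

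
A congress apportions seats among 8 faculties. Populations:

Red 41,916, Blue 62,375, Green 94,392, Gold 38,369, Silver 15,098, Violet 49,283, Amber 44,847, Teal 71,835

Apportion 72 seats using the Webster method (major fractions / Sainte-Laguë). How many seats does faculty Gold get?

Standard divisor 418115/72 ≈ 5807.153; standard quotas: Red 7.218, Blue 10.741, Green 16.254, Gold 6.607, Silver 2.600, Violet 8.487, Amber 7.723, Teal 12.370.
Rounding to the nearest integer gives Red 7, Blue 11, Green 16, Gold 7, Silver 3, Violet 8, Amber 8, Teal 12 — total 72, matching the house size, so no adjustment is needed.
Gold receives 7.

7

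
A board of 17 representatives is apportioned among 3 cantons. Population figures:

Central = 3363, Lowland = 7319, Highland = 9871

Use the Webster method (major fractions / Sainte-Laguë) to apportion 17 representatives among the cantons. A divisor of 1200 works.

Central 3; Lowland 6; Highland 8

With modified divisor 1200: modified quotas Central 2.803, Lowland 6.099, Highland 8.226.
Rounding to the nearest integer: Central 3, Lowland 6, Highland 8 (total 17).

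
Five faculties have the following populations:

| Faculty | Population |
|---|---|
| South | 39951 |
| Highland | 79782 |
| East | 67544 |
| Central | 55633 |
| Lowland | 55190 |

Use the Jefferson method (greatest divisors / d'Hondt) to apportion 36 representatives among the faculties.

Standard divisor 298100/36 ≈ 8280.556; standard quotas: South 4.825, Highland 9.635, East 8.157, Central 6.719, Lowland 6.665.
Rounding down gives 4, 9, 8, 6, 6 = 33 seats, so the divisor must be adjusted.
With modified divisor 7920: modified quotas South 5.044, Highland 10.073, East 8.528, Central 7.024, Lowland 6.968.
Rounding down: South 5, Highland 10, East 8, Central 7, Lowland 6 (total 36).

South: 5, Highland: 10, East: 8, Central: 7, Lowland: 6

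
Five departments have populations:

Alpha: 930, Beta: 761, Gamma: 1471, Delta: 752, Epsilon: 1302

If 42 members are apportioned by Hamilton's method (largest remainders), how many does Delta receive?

Standard divisor: 5216 ÷ 42 ≈ 124.19.
Standard quotas: Alpha 7.488, Beta 6.128, Gamma 11.845, Delta 6.055, Epsilon 10.484.
Lower quotas: Alpha 7, Beta 6, Gamma 11, Delta 6, Epsilon 10 (sum 40, leaving 2 seats).
Remainders in descending order: Gamma 0.845, Alpha 0.488, Epsilon 0.484, Beta 0.128, Delta 0.055.
The surplus seats go to Gamma, Alpha.
Delta receives 6.

6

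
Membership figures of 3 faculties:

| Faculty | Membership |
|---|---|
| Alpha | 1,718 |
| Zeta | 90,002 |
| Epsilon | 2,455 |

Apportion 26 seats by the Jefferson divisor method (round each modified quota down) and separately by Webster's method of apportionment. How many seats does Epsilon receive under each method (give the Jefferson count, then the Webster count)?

0 and 1

Jefferson: Alpha 0, Zeta 26, Epsilon 0.
Webster: Alpha 0, Zeta 25, Epsilon 1.
Epsilon gets 0 under Jefferson and 1 under Webster.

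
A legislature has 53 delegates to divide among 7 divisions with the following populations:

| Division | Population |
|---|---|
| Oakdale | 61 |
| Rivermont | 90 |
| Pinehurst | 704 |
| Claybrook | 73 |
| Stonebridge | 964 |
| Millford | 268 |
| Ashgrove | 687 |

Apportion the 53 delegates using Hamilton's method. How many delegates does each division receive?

Oakdale 1, Rivermont 2, Pinehurst 13, Claybrook 1, Stonebridge 18, Millford 5, Ashgrove 13

Total 2847; standard divisor 2847/53 ≈ 53.717.
Standard quotas: Oakdale 1.136, Rivermont 1.675, Pinehurst 13.106, Claybrook 1.359, Stonebridge 17.946, Millford 4.989, Ashgrove 12.789.
Lower quotas: Oakdale 1, Rivermont 1, Pinehurst 13, Claybrook 1, Stonebridge 17, Millford 4, Ashgrove 12 (sum 49, leaving 4 seats).
Remainders in descending order: Millford 0.989, Stonebridge 0.946, Ashgrove 0.789, Rivermont 0.675, Claybrook 0.359, Oakdale 0.136, Pinehurst 0.106.
The surplus seats go to Millford, Stonebridge, Ashgrove, Rivermont.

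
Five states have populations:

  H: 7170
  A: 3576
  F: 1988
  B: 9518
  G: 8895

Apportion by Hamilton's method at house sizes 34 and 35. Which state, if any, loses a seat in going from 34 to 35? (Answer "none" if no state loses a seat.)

none

At 34 seats: H 8, A 4, F 2, B 10, G 10.
At 35 seats: H 8, A 4, F 2, B 11, G 10.
No state's allocation decreased.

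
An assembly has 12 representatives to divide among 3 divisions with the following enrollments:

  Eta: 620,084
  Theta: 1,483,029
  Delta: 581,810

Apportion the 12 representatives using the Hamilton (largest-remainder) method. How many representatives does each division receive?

Eta 3, Theta 7, Delta 2

The standard divisor is 2684923/12 ≈ 223743.583.
Standard quotas: Eta 2.7714, Theta 6.6283, Delta 2.6003.
Lower quotas: Eta 2, Theta 6, Delta 2 (sum 10, leaving 2 seats).
Remainders in descending order: Eta 0.7714, Theta 0.6283, Delta 0.6003.
Largest remainders: Eta, Theta receive the extra seats.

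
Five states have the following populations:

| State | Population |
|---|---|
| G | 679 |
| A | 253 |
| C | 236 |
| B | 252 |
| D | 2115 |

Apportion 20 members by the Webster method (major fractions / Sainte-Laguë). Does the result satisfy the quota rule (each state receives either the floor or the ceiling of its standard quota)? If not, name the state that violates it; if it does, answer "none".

D

Standard quotas: G 3.842, A 1.431, C 1.335, B 1.426, D 11.966.
Webster allocation: G 4, A 1, C 1, B 1, D 13.
D has quota 11.966 (lower 11, upper 12) but receives 13 — outside the quota interval.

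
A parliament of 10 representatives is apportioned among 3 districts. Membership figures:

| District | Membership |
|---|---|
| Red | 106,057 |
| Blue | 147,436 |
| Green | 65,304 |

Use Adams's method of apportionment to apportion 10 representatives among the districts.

Standard divisor 318797/10 ≈ 31879.7; standard quotas: Red 3.327, Blue 4.625, Green 2.048.
Rounding up gives 4, 5, 3 = 12 seats, so the divisor must be adjusted.
With modified divisor 36100: modified quotas Red 2.938, Blue 4.084, Green 1.809.
Rounding up: Red 3, Blue 5, Green 2 (total 10).

Red=3, Blue=5, Green=2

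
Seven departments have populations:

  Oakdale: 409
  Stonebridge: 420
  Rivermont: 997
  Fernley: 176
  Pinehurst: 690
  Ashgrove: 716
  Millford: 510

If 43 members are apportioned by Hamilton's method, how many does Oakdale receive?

4

Total 3918; standard divisor 3918/43 ≈ 91.116.
Standard quotas: Oakdale 4.489, Stonebridge 4.609, Rivermont 10.942, Fernley 1.932, Pinehurst 7.573, Ashgrove 7.858, Millford 5.597.
Lower quotas: Oakdale 4, Stonebridge 4, Rivermont 10, Fernley 1, Pinehurst 7, Ashgrove 7, Millford 5 (sum 38, leaving 5 seats).
Remainders in descending order: Rivermont 0.942, Fernley 0.932, Ashgrove 0.858, Stonebridge 0.609, Millford 0.597, Pinehurst 0.573, Oakdale 0.489.
Largest remainders: Rivermont, Fernley, Ashgrove, Stonebridge, Millford receive the extra seats.
Oakdale receives 4.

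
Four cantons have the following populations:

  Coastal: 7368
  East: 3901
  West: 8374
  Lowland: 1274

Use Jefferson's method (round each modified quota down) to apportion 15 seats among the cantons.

Standard divisor 20917/15 ≈ 1394.467; standard quotas: Coastal 5.284, East 2.797, West 6.005, Lowland 0.914.
Rounding down gives 5, 2, 6, 0 = 13 seats, so the divisor must be adjusted.
With modified divisor 1241.8: modified quotas Coastal 5.933, East 3.141, West 6.743, Lowland 1.026.
Rounding down: Coastal 5, East 3, West 6, Lowland 1 (total 15).

Coastal=5, East=3, West=6, Lowland=1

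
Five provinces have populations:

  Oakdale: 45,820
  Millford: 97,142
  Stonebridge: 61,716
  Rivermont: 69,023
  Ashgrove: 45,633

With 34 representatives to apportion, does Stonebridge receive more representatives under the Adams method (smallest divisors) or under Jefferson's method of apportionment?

Adams

Adams: Oakdale 5, Millford 10, Stonebridge 7, Rivermont 7, Ashgrove 5.
Jefferson: Oakdale 5, Millford 11, Stonebridge 6, Rivermont 7, Ashgrove 5.
Stonebridge gets 7 under Adams and 6 under Jefferson.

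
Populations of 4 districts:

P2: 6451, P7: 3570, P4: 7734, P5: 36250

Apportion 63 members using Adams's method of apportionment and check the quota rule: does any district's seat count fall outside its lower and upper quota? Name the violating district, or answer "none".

Standard quotas: P2 7.525, P7 4.165, P4 9.022, P5 42.288.
Adams allocation: P2 8, P7 5, P4 9, P5 41.
P5 has quota 42.288 (lower 42, upper 43) but receives 41 — outside the quota interval.

P5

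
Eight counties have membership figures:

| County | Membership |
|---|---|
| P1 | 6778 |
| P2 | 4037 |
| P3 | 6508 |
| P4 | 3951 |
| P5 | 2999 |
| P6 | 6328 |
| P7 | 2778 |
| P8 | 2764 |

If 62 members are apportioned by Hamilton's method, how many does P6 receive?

The standard divisor is 36143/62 ≈ 582.952.
Standard quotas: P1 11.6270, P2 6.9251, P3 11.1639, P4 6.7776, P5 5.1445, P6 10.8551, P7 4.7654, P8 4.7414.
Lower quotas: P1 11, P2 6, P3 11, P4 6, P5 5, P6 10, P7 4, P8 4 (sum 57, leaving 5 seats).
Remainders in descending order: P2 0.9251, P6 0.8551, P4 0.7776, P7 0.7654, P8 0.7414, P1 0.6270, P3 0.1639, P5 0.1445.
Largest remainders: P2, P6, P4, P7, P8 receive the extra seats.
P6 receives 11.

11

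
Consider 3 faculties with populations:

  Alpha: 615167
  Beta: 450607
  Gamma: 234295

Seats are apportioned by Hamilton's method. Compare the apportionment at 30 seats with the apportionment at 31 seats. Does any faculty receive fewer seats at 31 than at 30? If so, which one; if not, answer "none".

At 30 seats: Alpha 14, Beta 10, Gamma 6.
At 31 seats: Alpha 15, Beta 11, Gamma 5.
Gamma drops from 6 to 5.

Gamma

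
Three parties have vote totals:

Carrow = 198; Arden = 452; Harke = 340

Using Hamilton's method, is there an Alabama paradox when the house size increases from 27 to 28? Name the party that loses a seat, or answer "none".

Carrow

At 27 seats: Carrow 6, Arden 12, Harke 9.
At 28 seats: Carrow 5, Arden 13, Harke 10.
Carrow drops from 6 to 5.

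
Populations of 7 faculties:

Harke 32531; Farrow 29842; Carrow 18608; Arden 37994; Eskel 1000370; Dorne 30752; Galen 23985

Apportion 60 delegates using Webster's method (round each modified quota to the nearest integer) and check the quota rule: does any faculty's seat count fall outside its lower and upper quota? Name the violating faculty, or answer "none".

Eskel

Standard quotas: Harke 1.662, Farrow 1.525, Carrow 0.951, Arden 1.942, Eskel 51.123, Dorne 1.572, Galen 1.226.
Webster allocation: Harke 2, Farrow 2, Carrow 1, Arden 2, Eskel 50, Dorne 2, Galen 1.
Eskel has quota 51.123 (lower 51, upper 52) but receives 50 — outside the quota interval.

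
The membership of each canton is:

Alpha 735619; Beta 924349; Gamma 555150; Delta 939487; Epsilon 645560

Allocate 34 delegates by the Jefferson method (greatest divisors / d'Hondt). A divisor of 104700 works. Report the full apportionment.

Alpha 7, Beta 8, Gamma 5, Delta 8, Epsilon 6

With modified divisor 104700: modified quotas Alpha 7.026, Beta 8.829, Gamma 5.302, Delta 8.973, Epsilon 6.166.
Rounding down: Alpha 7, Beta 8, Gamma 5, Delta 8, Epsilon 6 (total 34).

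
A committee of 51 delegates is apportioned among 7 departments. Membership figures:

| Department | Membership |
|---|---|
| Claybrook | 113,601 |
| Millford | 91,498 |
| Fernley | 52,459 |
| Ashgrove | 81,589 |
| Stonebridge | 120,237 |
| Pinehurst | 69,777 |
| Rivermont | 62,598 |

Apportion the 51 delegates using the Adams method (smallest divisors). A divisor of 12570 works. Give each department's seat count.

With modified divisor 12570: modified quotas Claybrook 9.037, Millford 7.279, Fernley 4.173, Ashgrove 6.491, Stonebridge 9.565, Pinehurst 5.551, Rivermont 4.980.
Rounding up: Claybrook 10, Millford 8, Fernley 5, Ashgrove 7, Stonebridge 10, Pinehurst 6, Rivermont 5 (total 51).

Claybrook: 10, Millford: 8, Fernley: 5, Ashgrove: 7, Stonebridge: 10, Pinehurst: 6, Rivermont: 5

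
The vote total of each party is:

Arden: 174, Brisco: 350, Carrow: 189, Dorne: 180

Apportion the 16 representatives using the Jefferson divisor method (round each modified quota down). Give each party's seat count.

Standard divisor 893/16 ≈ 55.812; standard quotas: Arden 3.118, Brisco 6.271, Carrow 3.386, Dorne 3.225.
Rounding down gives 3, 6, 3, 3 = 15 seats, so the divisor must be adjusted.
With modified divisor 49: modified quotas Arden 3.551, Brisco 7.143, Carrow 3.857, Dorne 3.673.
Rounding down: Arden 3, Brisco 7, Carrow 3, Dorne 3 (total 16).

Arden 3, Brisco 7, Carrow 3, Dorne 3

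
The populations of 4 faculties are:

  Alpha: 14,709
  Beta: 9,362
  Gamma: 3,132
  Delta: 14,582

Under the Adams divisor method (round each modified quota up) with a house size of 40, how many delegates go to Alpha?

14

Standard divisor 41785/40 ≈ 1044.625; standard quotas: Alpha 14.081, Beta 8.962, Gamma 2.998, Delta 13.959.
Rounding up gives 15, 9, 3, 14 = 41 seats, so the divisor must be adjusted.
With modified divisor 1100: modified quotas Alpha 13.372, Beta 8.511, Gamma 2.847, Delta 13.256.
Rounding up: Alpha 14, Beta 9, Gamma 3, Delta 14 (total 40).
Alpha receives 14.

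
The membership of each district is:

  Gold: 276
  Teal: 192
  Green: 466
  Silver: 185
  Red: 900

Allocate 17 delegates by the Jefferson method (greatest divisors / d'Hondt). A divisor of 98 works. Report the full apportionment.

With modified divisor 98: modified quotas Gold 2.816, Teal 1.959, Green 4.755, Silver 1.888, Red 9.184.
Rounding down: Gold 2, Teal 1, Green 4, Silver 1, Red 9 (total 17).

Gold: 2; Teal: 1; Green: 4; Silver: 1; Red: 9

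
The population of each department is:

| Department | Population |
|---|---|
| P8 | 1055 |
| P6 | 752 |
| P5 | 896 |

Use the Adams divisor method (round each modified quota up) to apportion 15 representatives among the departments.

P8 6; P6 4; P5 5

Standard divisor 2703/15 ≈ 180.2; standard quotas: P8 5.855, P6 4.173, P5 4.972.
Rounding up gives 6, 5, 5 = 16 seats, so the divisor must be adjusted.
With modified divisor 200: modified quotas P8 5.275, P6 3.760, P5 4.480.
Rounding up: P8 6, P6 4, P5 5 (total 15).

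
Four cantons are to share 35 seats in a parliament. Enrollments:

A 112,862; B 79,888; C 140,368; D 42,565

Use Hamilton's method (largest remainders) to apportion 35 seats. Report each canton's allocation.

Total 375683; standard divisor 375683/35 ≈ 10733.8.
Standard quotas: A 10.5146, B 7.4427, C 13.0772, D 3.9655.
Lower quotas: A 10, B 7, C 13, D 3 (sum 33, leaving 2 seats).
Remainders in descending order: D 0.9655, A 0.5146, B 0.4427, C 0.0772.
The surplus seats go to D, A.

A=11, B=7, C=13, D=4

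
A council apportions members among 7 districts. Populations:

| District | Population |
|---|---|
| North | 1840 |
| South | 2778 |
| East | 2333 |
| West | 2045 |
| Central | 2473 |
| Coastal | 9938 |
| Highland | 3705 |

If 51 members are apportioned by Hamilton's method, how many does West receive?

4

Total 25112; standard divisor 25112/51 ≈ 492.392.
Standard quotas: North 3.7369, South 5.6418, East 4.7381, West 4.1532, Central 5.0224, Coastal 20.1831, Highland 7.5245.
Lower quotas: North 3, South 5, East 4, West 4, Central 5, Coastal 20, Highland 7 (sum 48, leaving 3 seats).
Remainders in descending order: East 0.7381, North 0.7369, South 0.6418, Highland 0.5245, Coastal 0.1831, West 0.1532, Central 0.0224.
The surplus seats go to East, North, South.
West receives 4.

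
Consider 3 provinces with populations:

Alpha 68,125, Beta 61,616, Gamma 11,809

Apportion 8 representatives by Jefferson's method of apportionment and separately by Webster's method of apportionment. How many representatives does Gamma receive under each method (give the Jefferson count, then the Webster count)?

0 and 1

Jefferson: Alpha 4, Beta 4, Gamma 0.
Webster: Alpha 4, Beta 3, Gamma 1.
Gamma gets 0 under Jefferson and 1 under Webster.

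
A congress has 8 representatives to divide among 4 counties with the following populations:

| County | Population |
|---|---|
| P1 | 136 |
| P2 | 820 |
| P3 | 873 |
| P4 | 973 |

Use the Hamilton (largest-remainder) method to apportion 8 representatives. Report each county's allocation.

Standard divisor: 2802 ÷ 8 ≈ 350.25.
Standard quotas: P1 0.388, P2 2.341, P3 2.493, P4 2.778.
Lower quotas: P1 0, P2 2, P3 2, P4 2 (sum 6, leaving 2 seats).
Remainders in descending order: P4 0.778, P3 0.493, P1 0.388, P2 0.341.
Largest remainders: P4, P3 receive the extra seats.

P1 0, P2 2, P3 3, P4 3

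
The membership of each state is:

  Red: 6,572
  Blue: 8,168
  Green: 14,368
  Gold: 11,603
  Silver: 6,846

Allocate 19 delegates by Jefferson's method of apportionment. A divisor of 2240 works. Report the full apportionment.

With modified divisor 2240: modified quotas Red 2.934, Blue 3.646, Green 6.414, Gold 5.180, Silver 3.056.
Rounding down: Red 2, Blue 3, Green 6, Gold 5, Silver 3 (total 19).

Red 2; Blue 3; Green 6; Gold 5; Silver 3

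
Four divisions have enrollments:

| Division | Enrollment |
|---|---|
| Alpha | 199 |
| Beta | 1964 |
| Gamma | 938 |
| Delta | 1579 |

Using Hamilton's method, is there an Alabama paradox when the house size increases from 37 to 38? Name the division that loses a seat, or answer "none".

At 37 seats: Alpha 2, Beta 16, Gamma 7, Delta 12.
At 38 seats: Alpha 1, Beta 16, Gamma 8, Delta 13.
Alpha drops from 2 to 1.

Alpha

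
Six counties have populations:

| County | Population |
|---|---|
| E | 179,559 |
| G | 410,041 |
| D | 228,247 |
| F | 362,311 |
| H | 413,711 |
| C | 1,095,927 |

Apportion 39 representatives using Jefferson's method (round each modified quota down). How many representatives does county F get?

5

Standard divisor 2689796/39 ≈ 68969.128; standard quotas: E 2.603, G 5.945, D 3.309, F 5.253, H 5.998, C 15.890.
Rounding down gives 2, 5, 3, 5, 5, 15 = 35 seats, so the divisor must be adjusted.
With modified divisor 62700: modified quotas E 2.864, G 6.540, D 3.640, F 5.778, H 6.598, C 17.479.
Rounding down: E 2, G 6, D 3, F 5, H 6, C 17 (total 39).
F receives 5.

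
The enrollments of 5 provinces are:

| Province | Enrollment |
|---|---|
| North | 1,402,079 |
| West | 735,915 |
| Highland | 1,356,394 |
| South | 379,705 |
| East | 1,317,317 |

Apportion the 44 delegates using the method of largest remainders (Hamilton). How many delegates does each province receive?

North: 12, West: 6, Highland: 12, South: 3, East: 11

Standard divisor: 5191410 ÷ 44 ≈ 117986.591.
Standard quotas: North 11.8834, West 6.2373, Highland 11.4962, South 3.2182, East 11.1650.
Lower quotas: North 11, West 6, Highland 11, South 3, East 11 (sum 42, leaving 2 seats).
Remainders in descending order: North 0.8834, Highland 0.4962, West 0.2373, South 0.2182, East 0.1650.
Largest remainders: North, Highland receive the extra seats.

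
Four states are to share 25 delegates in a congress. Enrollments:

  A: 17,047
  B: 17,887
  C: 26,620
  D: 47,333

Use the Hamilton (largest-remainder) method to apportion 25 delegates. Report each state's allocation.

Standard divisor: 108887 ÷ 25 ≈ 4355.48.
Standard quotas: A 3.9139, B 4.1068, C 6.1118, D 10.8675.
Lower quotas: A 3, B 4, C 6, D 10 (sum 23, leaving 2 seats).
Remainders in descending order: A 0.9139, D 0.8675, C 0.1118, B 0.1068.
The surplus seats go to A, D.

A=4; B=4; C=6; D=11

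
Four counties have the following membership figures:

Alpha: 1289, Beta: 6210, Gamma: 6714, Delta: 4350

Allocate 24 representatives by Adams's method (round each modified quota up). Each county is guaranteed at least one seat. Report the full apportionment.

Alpha 2, Beta 8, Gamma 8, Delta 6

Standard divisor 18563/24 ≈ 773.458; standard quotas: Alpha 1.667, Beta 8.029, Gamma 8.680, Delta 5.624.
Rounding up gives 2, 9, 9, 6 = 26 seats, so the divisor must be adjusted.
With modified divisor 850: modified quotas Alpha 1.516, Beta 7.306, Gamma 7.899, Delta 5.118.
Rounding up: Alpha 2, Beta 8, Gamma 8, Delta 6 (total 24).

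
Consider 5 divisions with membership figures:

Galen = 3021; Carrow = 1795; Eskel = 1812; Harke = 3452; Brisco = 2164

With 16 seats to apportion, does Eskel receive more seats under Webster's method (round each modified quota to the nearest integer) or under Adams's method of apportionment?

Adams

Webster: Galen 4, Carrow 2, Eskel 2, Harke 5, Brisco 3.
Adams: Galen 4, Carrow 2, Eskel 3, Harke 4, Brisco 3.
Eskel gets 2 under Webster and 3 under Adams.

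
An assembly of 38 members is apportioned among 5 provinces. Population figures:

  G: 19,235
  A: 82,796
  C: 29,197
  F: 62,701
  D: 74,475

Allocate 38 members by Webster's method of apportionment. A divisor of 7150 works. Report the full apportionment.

With modified divisor 7150: modified quotas G 2.690, A 11.580, C 4.083, F 8.769, D 10.416.
Rounding to the nearest integer: G 3, A 12, C 4, F 9, D 10 (total 38).

G 3, A 12, C 4, F 9, D 10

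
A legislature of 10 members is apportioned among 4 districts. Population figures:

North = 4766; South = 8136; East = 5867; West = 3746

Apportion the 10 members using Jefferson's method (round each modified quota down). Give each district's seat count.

Standard divisor 22515/10 ≈ 2251.5; standard quotas: North 2.117, South 3.614, East 2.606, West 1.664.
Rounding down gives 2, 3, 2, 1 = 8 seats, so the divisor must be adjusted.
With modified divisor 1900: modified quotas North 2.508, South 4.282, East 3.088, West 1.972.
Rounding down: North 2, South 4, East 3, West 1 (total 10).

North 2, South 4, East 3, West 1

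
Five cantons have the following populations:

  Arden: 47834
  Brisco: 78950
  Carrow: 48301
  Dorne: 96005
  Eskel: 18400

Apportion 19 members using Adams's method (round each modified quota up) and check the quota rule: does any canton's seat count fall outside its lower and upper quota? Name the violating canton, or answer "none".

Standard quotas: Arden 3.139, Brisco 5.182, Carrow 3.170, Dorne 6.301, Eskel 1.208.
Adams allocation: Arden 3, Brisco 5, Carrow 3, Dorne 6, Eskel 2.
Every allocation lies between the lower and upper quota.

none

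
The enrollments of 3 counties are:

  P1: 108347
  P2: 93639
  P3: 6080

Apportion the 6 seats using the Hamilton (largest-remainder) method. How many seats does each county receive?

P1: 3, P2: 3, P3: 0

The standard divisor is 208066/6 ≈ 34677.667.
Standard quotas: P1 3.1244, P2 2.7003, P3 0.1753.
Lower quotas: P1 3, P2 2, P3 0 (sum 5, leaving 1 seat).
Remainders in descending order: P2 0.7003, P3 0.1753, P1 0.1244.
Largest remainder: P2 receives the extra seat.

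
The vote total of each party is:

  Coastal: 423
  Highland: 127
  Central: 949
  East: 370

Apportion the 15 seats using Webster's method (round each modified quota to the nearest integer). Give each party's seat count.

Coastal 3, Highland 1, Central 8, East 3

Standard divisor 1869/15 ≈ 124.6; standard quotas: Coastal 3.395, Highland 1.019, Central 7.616, East 2.970.
Rounding to the nearest integer gives Coastal 3, Highland 1, Central 8, East 3 — total 15, matching the house size, so no adjustment is needed.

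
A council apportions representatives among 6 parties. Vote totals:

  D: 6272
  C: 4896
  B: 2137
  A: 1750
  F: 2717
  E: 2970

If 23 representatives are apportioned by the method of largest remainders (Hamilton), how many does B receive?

2

Total 20742; standard divisor 20742/23 ≈ 901.826.
Standard quotas: D 6.9548, C 5.4290, B 2.3696, A 1.9405, F 3.0128, E 3.2933.
Lower quotas: D 6, C 5, B 2, A 1, F 3, E 3 (sum 20, leaving 3 seats).
Remainders in descending order: D 0.9548, A 0.9405, C 0.4290, B 0.3696, E 0.2933, F 0.0128.
Largest remainders: D, A, C receive the extra seats.
B receives 2.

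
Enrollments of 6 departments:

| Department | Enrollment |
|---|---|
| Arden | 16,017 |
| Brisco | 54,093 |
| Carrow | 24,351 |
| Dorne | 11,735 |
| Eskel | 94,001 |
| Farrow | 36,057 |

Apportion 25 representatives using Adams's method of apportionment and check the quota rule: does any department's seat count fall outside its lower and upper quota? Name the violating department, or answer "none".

none

Standard quotas: Arden 1.695, Brisco 5.724, Carrow 2.577, Dorne 1.242, Eskel 9.947, Farrow 3.815.
Adams allocation: Arden 2, Brisco 5, Carrow 3, Dorne 2, Eskel 9, Farrow 4.
Every allocation lies between the lower and upper quota.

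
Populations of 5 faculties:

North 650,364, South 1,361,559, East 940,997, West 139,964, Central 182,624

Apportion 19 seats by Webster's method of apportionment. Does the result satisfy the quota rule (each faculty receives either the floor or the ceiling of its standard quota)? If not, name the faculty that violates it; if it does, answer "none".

none

Standard quotas: North 3.773, South 7.898, East 5.458, West 0.812, Central 1.059.
Webster allocation: North 4, South 8, East 5, West 1, Central 1.
Every allocation lies between the lower and upper quota.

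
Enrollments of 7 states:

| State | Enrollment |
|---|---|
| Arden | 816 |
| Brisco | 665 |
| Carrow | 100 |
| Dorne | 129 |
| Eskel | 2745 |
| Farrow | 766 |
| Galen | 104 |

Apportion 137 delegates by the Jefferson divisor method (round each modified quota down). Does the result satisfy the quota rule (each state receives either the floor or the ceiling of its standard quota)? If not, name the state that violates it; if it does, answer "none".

Eskel

Standard quotas: Arden 20.994, Brisco 17.109, Carrow 2.573, Dorne 3.319, Eskel 70.623, Farrow 19.707, Galen 2.676.
Jefferson allocation: Arden 21, Brisco 17, Carrow 2, Dorne 3, Eskel 72, Farrow 20, Galen 2.
Eskel has quota 70.623 (lower 70, upper 71) but receives 72 — outside the quota interval.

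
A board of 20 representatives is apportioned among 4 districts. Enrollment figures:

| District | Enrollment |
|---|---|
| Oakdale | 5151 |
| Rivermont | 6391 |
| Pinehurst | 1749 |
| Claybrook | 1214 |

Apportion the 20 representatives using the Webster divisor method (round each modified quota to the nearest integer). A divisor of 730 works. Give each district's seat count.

With modified divisor 730: modified quotas Oakdale 7.056, Rivermont 8.755, Pinehurst 2.396, Claybrook 1.663.
Rounding to the nearest integer: Oakdale 7, Rivermont 9, Pinehurst 2, Claybrook 2 (total 20).

Oakdale 7, Rivermont 9, Pinehurst 2, Claybrook 2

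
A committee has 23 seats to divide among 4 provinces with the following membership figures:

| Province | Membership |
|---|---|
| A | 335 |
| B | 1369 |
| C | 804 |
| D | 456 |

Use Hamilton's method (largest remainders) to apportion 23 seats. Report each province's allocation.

A 3, B 11, C 6, D 3

Standard divisor: 2964 ÷ 23 ≈ 128.87.
Standard quotas: A 2.600, B 10.623, C 6.239, D 3.538.
Lower quotas: A 2, B 10, C 6, D 3 (sum 21, leaving 2 seats).
Remainders in descending order: B 0.623, A 0.600, D 0.538, C 0.239.
The surplus seats go to B, A.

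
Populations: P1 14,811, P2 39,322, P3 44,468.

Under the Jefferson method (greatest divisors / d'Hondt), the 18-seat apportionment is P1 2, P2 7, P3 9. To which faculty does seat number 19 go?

Priority for the next seat is population ÷ (current seats + 1).
Priorities: P1 4937.000, P2 4915.250, P3 4446.800.
Highest priority: P1.

P1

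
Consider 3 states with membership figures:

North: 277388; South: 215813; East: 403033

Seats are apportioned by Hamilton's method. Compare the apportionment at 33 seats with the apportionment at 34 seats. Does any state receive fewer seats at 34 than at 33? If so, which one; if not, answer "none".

At 33 seats: North 10, South 8, East 15.
At 34 seats: North 11, South 8, East 15.
No state's allocation decreased.

none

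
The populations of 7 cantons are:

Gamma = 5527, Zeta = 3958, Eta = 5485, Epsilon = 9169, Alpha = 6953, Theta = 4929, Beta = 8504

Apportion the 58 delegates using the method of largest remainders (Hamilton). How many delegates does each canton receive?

Gamma=7, Zeta=5, Eta=7, Epsilon=12, Alpha=9, Theta=7, Beta=11

The standard divisor is 44525/58 ≈ 767.672.
Standard quotas: Gamma 7.1997, Zeta 5.1558, Eta 7.1450, Epsilon 11.9439, Alpha 9.0572, Theta 6.4207, Beta 11.0776.
Lower quotas: Gamma 7, Zeta 5, Eta 7, Epsilon 11, Alpha 9, Theta 6, Beta 11 (sum 56, leaving 2 seats).
Remainders in descending order: Epsilon 0.9439, Theta 0.4207, Gamma 0.1997, Zeta 0.1558, Eta 0.1450, Beta 0.0776, Alpha 0.0572.
Largest remainders: Epsilon, Theta receive the extra seats.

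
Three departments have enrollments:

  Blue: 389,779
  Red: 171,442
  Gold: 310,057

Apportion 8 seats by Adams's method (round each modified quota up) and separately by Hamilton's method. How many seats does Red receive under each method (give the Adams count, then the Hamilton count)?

2 and 1

Adams: Blue 3, Red 2, Gold 3.
Hamilton: Blue 4, Red 1, Gold 3.
Red gets 2 under Adams and 1 under Hamilton.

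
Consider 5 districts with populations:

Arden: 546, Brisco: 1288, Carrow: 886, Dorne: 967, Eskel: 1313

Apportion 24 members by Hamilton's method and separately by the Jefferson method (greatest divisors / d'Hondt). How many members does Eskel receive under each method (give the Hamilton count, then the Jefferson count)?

Hamilton: Arden 3, Brisco 6, Carrow 4, Dorne 5, Eskel 6.
Jefferson: Arden 2, Brisco 6, Carrow 4, Dorne 5, Eskel 7.
Eskel gets 6 under Hamilton and 7 under Jefferson.

6 and 7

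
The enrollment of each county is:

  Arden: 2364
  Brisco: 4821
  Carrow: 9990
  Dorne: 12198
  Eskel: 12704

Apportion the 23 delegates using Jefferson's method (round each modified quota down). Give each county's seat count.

Arden 1, Brisco 2, Carrow 6, Dorne 7, Eskel 7

Standard divisor 42077/23 ≈ 1829.435; standard quotas: Arden 1.292, Brisco 2.635, Carrow 5.461, Dorne 6.668, Eskel 6.944.
Rounding down gives 1, 2, 5, 6, 6 = 20 seats, so the divisor must be adjusted.
With modified divisor 1640: modified quotas Arden 1.441, Brisco 2.940, Carrow 6.091, Dorne 7.438, Eskel 7.746.
Rounding down: Arden 1, Brisco 2, Carrow 6, Dorne 7, Eskel 7 (total 23).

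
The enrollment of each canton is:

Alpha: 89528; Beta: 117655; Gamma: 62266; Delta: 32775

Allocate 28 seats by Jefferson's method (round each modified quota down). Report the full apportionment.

Alpha=8; Beta=11; Gamma=6; Delta=3

Standard divisor 302224/28 ≈ 10793.714; standard quotas: Alpha 8.294, Beta 10.900, Gamma 5.769, Delta 3.036.
Rounding down gives 8, 10, 5, 3 = 26 seats, so the divisor must be adjusted.
With modified divisor 10200: modified quotas Alpha 8.777, Beta 11.535, Gamma 6.105, Delta 3.213.
Rounding down: Alpha 8, Beta 11, Gamma 6, Delta 3 (total 28).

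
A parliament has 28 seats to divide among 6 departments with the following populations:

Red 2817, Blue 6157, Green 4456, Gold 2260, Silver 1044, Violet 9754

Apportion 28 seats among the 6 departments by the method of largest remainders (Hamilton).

Red: 3, Blue: 7, Green: 5, Gold: 2, Silver: 1, Violet: 10

Total 26488; standard divisor 26488/28 = 946.
Standard quotas: Red 2.9778, Blue 6.5085, Green 4.7104, Gold 2.3890, Silver 1.1036, Violet 10.3108.
Lower quotas: Red 2, Blue 6, Green 4, Gold 2, Silver 1, Violet 10 (sum 25, leaving 3 seats).
Remainders in descending order: Red 0.9778, Green 0.7104, Blue 0.5085, Gold 0.3890, Violet 0.3108, Silver 0.1036.
Largest remainders: Red, Green, Blue receive the extra seats.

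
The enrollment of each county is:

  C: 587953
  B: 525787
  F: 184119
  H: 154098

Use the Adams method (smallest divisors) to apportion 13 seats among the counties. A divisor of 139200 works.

With modified divisor 139200: modified quotas C 4.224, B 3.777, F 1.323, H 1.107.
Rounding up: C 5, B 4, F 2, H 2 (total 13).

C=5, B=4, F=2, H=2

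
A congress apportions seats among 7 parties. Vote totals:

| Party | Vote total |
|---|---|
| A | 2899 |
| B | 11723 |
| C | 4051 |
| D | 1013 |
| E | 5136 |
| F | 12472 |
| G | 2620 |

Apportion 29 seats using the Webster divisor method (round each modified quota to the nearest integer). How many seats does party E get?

Standard divisor 39914/29 ≈ 1376.345; standard quotas: A 2.106, B 8.517, C 2.943, D 0.736, E 3.732, F 9.062, G 1.904.
Rounding to the nearest integer gives 2, 9, 3, 1, 4, 9, 2 = 30 seats, so the divisor must be adjusted.
With modified divisor 1400: modified quotas A 2.071, B 8.374, C 2.894, D 0.724, E 3.669, F 8.909, G 1.871.
Rounding to the nearest integer: A 2, B 8, C 3, D 1, E 4, F 9, G 2 (total 29).
E receives 4.

4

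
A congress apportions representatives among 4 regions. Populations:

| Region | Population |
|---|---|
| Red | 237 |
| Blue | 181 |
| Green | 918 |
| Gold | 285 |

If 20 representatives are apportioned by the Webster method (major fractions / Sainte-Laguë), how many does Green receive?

11

Standard divisor 1621/20 ≈ 81.05; standard quotas: Red 2.924, Blue 2.233, Green 11.326, Gold 3.516.
Rounding to the nearest integer gives Red 3, Blue 2, Green 11, Gold 4 — total 20, matching the house size, so no adjustment is needed.
Green receives 11.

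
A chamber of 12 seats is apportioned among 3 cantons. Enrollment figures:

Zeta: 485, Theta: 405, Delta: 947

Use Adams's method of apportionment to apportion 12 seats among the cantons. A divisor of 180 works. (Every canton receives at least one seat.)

Zeta=3, Theta=3, Delta=6

With modified divisor 180: modified quotas Zeta 2.694, Theta 2.250, Delta 5.261.
Rounding up: Zeta 3, Theta 3, Delta 6 (total 12).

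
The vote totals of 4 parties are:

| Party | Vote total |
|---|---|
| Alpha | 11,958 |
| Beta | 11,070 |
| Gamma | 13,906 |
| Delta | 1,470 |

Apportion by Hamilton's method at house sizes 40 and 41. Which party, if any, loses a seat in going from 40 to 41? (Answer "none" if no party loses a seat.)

Delta

At 40 seats: Alpha 12, Beta 12, Gamma 14, Delta 2.
At 41 seats: Alpha 13, Beta 12, Gamma 15, Delta 1.
Delta drops from 2 to 1.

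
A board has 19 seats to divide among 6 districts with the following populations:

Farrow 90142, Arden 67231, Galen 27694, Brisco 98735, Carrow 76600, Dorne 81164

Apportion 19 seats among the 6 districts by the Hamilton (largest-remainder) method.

Farrow=4; Arden=3; Galen=1; Brisco=4; Carrow=3; Dorne=4

Standard divisor: 441566 ÷ 19 ≈ 23240.316.
Standard quotas: Farrow 3.8787, Arden 2.8929, Galen 1.1916, Brisco 4.2484, Carrow 3.2960, Dorne 3.4924.
Lower quotas: Farrow 3, Arden 2, Galen 1, Brisco 4, Carrow 3, Dorne 3 (sum 16, leaving 3 seats).
Remainders in descending order: Arden 0.8929, Farrow 0.8787, Dorne 0.4924, Carrow 0.2960, Brisco 0.2484, Galen 0.1916.
The surplus seats go to Arden, Farrow, Dorne.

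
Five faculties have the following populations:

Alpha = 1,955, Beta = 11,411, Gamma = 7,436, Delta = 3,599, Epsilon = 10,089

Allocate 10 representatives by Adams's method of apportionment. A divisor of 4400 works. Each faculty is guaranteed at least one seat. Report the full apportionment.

Alpha 1; Beta 3; Gamma 2; Delta 1; Epsilon 3

With modified divisor 4400: modified quotas Alpha 0.444, Beta 2.593, Gamma 1.690, Delta 0.818, Epsilon 2.293.
Rounding up: Alpha 1, Beta 3, Gamma 2, Delta 1, Epsilon 3 (total 10).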